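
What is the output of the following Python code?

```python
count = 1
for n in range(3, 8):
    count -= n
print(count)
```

n=3: count = 1-3 = -2
n=4: count = (-2)-4 = -6
n=5: count = (-6)-5 = -11
n=6: count = (-11)-6 = -17
n=7: count = (-17)-7 = -24

-24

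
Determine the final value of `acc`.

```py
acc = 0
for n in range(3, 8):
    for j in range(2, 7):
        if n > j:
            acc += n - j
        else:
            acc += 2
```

n=3,j=2: 3>2, acc = 0+1 = 1
n=3,j=3: not 3>3, acc = 1+2 = 3
n=3,j=4: not 3>4, acc = 3+2 = 5
n=3,j=5: not 3>5, acc = 5+2 = 7
n=3,j=6: not 3>6, acc = 7+2 = 9
n=4,j=2: 4>2, acc = 9+2 = 11
n=4,j=3: 4>3, acc = 11+1 = 12
n=4,j=4: not 4>4, acc = 12+2 = 14
n=4,j=5: not 4>5, acc = 14+2 = 16
n=4,j=6: not 4>6, acc = 16+2 = 18
n=5,j=2: 5>2, acc = 18+3 = 21
n=5,j=3: 5>3, acc = 21+2 = 23
n=5,j=4: 5>4, acc = 23+1 = 24
n=5,j=5: not 5>5, acc = 24+2 = 26
n=5,j=6: not 5>6, acc = 26+2 = 28
n=6,j=2: 6>2, acc = 28+4 = 32
n=6,j=3: 6>3, acc = 32+3 = 35
n=6,j=4: 6>4, acc = 35+2 = 37
n=6,j=5: 6>5, acc = 37+1 = 38
n=6,j=6: not 6>6, acc = 38+2 = 40
n=7,j=2: 7>2, acc = 40+5 = 45
n=7,j=3: 7>3, acc = 45+4 = 49
n=7,j=4: 7>4, acc = 49+3 = 52
n=7,j=5: 7>5, acc = 52+2 = 54
n=7,j=6: 7>6, acc = 54+1 = 55

55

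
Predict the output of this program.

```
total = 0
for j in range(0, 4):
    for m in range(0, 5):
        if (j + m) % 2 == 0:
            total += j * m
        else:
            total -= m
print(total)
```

j=0,m=0: even sum, total = 0+0 = 0
j=0,m=1: odd sum, total = 0-1 = -1
j=0,m=2: even sum, total = (-1)+0 = -1
j=0,m=3: odd sum, total = (-1)-3 = -4
j=0,m=4: even sum, total = (-4)+0 = -4
j=1,m=0: odd sum, total = (-4)-0 = -4
j=1,m=1: even sum, total = (-4)+1 = -3
j=1,m=2: odd sum, total = (-3)-2 = -5
j=1,m=3: even sum, total = (-5)+3 = -2
j=1,m=4: odd sum, total = (-2)-4 = -6
j=2,m=0: even sum, total = (-6)+0 = -6
j=2,m=1: odd sum, total = (-6)-1 = -7
j=2,m=2: even sum, total = (-7)+4 = -3
j=2,m=3: odd sum, total = (-3)-3 = -6
j=2,m=4: even sum, total = (-6)+8 = 2
j=3,m=0: odd sum, total = 2-0 = 2
j=3,m=1: even sum, total = 2+3 = 5
j=3,m=2: odd sum, total = 5-2 = 3
j=3,m=3: even sum, total = 3+9 = 12
j=3,m=4: odd sum, total = 12-4 = 8

8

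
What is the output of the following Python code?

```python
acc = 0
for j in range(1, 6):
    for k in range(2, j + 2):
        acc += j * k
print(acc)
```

j=1,k=2: acc = 0+2 = 2
j=2,k=2: acc = 2+4 = 6
j=2,k=3: acc = 6+6 = 12
j=3,k=2: acc = 12+6 = 18
j=3,k=3: acc = 18+9 = 27
j=3,k=4: acc = 27+12 = 39
j=4,k=2: acc = 39+8 = 47
j=4,k=3: acc = 47+12 = 59
j=4,k=4: acc = 59+16 = 75
j=4,k=5: acc = 75+20 = 95
j=5,k=2: acc = 95+10 = 105
j=5,k=3: acc = 105+15 = 120
j=5,k=4: acc = 120+20 = 140
j=5,k=5: acc = 140+25 = 165
j=5,k=6: acc = 165+30 = 195

195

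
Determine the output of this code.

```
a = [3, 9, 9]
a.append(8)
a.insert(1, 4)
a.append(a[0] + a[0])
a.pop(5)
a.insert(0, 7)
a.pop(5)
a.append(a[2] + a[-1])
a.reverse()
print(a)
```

[13, 9, 9, 4, 3, 7]

append 8 → [3, 9, 9, 8]
insert 4 at 1 → [3, 4, 9, 9, 8]
append a[0]+a[0] = 3+3 = 6 → [3, 4, 9, 9, 8, 6]
pop(5) removes 6 → [3, 4, 9, 9, 8]
insert 7 at 0 → [7, 3, 4, 9, 9, 8]
pop(5) removes 8 → [7, 3, 4, 9, 9]
append a[2]+a[-1] = 4+9 = 13 → [7, 3, 4, 9, 9, 13]
reverse → [13, 9, 9, 4, 3, 7]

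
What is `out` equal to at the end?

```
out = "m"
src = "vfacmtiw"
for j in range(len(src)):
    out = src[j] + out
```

'witmcafvm'

j=0: prepend 'v' → 'vm'
j=1: prepend 'f' → 'fvm'
j=2: prepend 'a' → 'afvm'
j=3: prepend 'c' → 'cafvm'
j=4: prepend 'm' → 'mcafvm'
j=5: prepend 't' → 'tmcafvm'
j=6: prepend 'i' → 'itmcafvm'
j=7: prepend 'w' → 'witmcafvm'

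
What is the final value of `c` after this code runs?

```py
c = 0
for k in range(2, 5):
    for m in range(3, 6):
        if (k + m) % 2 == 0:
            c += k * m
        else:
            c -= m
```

28

k=2,m=3: odd sum, c = 0-3 = -3
k=2,m=4: even sum, c = (-3)+8 = 5
k=2,m=5: odd sum, c = 5-5 = 0
k=3,m=3: even sum, c = 0+9 = 9
k=3,m=4: odd sum, c = 9-4 = 5
k=3,m=5: even sum, c = 5+15 = 20
k=4,m=3: odd sum, c = 20-3 = 17
k=4,m=4: even sum, c = 17+16 = 33
k=4,m=5: odd sum, c = 33-5 = 28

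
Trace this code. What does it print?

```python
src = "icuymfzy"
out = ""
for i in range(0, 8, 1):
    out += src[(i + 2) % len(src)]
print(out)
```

i=0: add src[2]='u' → 'u'
i=1: add src[3]='y' → 'uy'
i=2: add src[4]='m' → 'uym'
i=3: add src[5]='f' → 'uymf'
i=4: add src[6]='z' → 'uymfz'
i=5: add src[7]='y' → 'uymfzy'
i=6: add src[0]='i' → 'uymfzyi'
i=7: add src[1]='c' → 'uymfzyic'

uymfzyic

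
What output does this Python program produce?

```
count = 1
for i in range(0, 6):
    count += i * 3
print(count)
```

46

i=0: count = 1+0*3 = 1
i=1: count = 1+1*3 = 4
i=2: count = 4+2*3 = 10
i=3: count = 10+3*3 = 19
i=4: count = 19+4*3 = 31
i=5: count = 31+5*3 = 46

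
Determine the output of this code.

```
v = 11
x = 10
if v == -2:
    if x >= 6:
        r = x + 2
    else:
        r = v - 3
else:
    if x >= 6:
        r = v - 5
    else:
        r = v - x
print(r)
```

6

v=11, x=10
v == -2 is False; x >= 6 is True
→ r = v - 5 = 6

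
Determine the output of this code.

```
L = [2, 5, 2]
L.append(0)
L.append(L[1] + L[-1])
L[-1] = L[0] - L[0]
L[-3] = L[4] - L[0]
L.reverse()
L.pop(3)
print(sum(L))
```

0

append 0 → [2, 5, 2, 0]
append L[1]+L[-1] = 5+0 = 5 → [2, 5, 2, 0, 5]
L[-1] = L[0]-L[0] = 2-2 = 0 → [2, 5, 2, 0, 0]
L[-3] = L[4]-L[0] = 0-2 = -2 → [2, 5, -2, 0, 0]
reverse → [0, 0, -2, 5, 2]
pop(3) removes 5 → [0, 0, -2, 2]
sum = 0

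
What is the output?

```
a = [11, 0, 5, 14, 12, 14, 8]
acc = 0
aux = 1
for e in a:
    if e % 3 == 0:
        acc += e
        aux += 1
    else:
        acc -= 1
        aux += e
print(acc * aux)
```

e=11: not %3==0, acc = 0-1 = -1; aux=12
e=0: %3==0, acc = (-1)+0 = -1; aux=13
e=5: not %3==0, acc = (-1)-1 = -2; aux=18
e=14: not %3==0, acc = (-2)-1 = -3; aux=32
e=12: %3==0, acc = (-3)+12 = 9; aux=33
e=14: not %3==0, acc = 9-1 = 8; aux=47
e=8: not %3==0, acc = 8-1 = 7; aux=55
acc*aux = 7*55 = 385

385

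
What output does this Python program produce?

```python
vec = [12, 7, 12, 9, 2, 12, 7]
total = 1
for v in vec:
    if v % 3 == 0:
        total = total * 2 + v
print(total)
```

v=12: %3==0, total = 1*2+12 = 14
v=7: not %3==0
v=12: %3==0, total = 14*2+12 = 40
v=9: %3==0, total = 40*2+9 = 89
v=2: not %3==0
v=12: %3==0, total = 89*2+12 = 190
v=7: not %3==0

190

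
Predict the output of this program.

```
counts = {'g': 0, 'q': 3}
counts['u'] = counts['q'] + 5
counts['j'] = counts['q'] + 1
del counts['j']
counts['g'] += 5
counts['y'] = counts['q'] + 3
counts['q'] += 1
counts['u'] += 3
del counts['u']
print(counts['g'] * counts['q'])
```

20

counts['u'] = counts['q']+5 = 8 → {'g': 0, 'q': 3, 'u': 8}
counts['j'] = counts['q']+1 = 4 → {'g': 0, 'q': 3, 'u': 8, 'j': 4}
del 'j' → {'g': 0, 'q': 3, 'u': 8}
counts['g'] = 0+5 = 5 → {'g': 5, 'q': 3, 'u': 8}
counts['y'] = counts['q']+3 = 6 → {'g': 5, 'q': 3, 'u': 8, 'y': 6}
counts['q'] = 3+1 = 4 → {'g': 5, 'q': 4, 'u': 8, 'y': 6}
counts['u'] = 8+3 = 11 → {'g': 5, 'q': 4, 'u': 11, 'y': 6}
del 'u' → {'g': 5, 'q': 4, 'y': 6}
counts['g']*counts['q'] = 5*4 = 20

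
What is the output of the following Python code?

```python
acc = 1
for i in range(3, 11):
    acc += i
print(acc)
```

i=3: acc = 1+3 = 4
i=4: acc = 4+4 = 8
i=5: acc = 8+5 = 13
i=6: acc = 13+6 = 19
i=7: acc = 19+7 = 26
i=8: acc = 26+8 = 34
i=9: acc = 34+9 = 43
i=10: acc = 43+10 = 53

53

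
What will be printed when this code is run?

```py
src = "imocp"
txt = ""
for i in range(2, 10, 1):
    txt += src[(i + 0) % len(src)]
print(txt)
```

ocpimocp

i=2: add src[2]='o' → 'o'
i=3: add src[3]='c' → 'oc'
i=4: add src[4]='p' → 'ocp'
i=5: add src[0]='i' → 'ocpi'
i=6: add src[1]='m' → 'ocpim'
i=7: add src[2]='o' → 'ocpimo'
i=8: add src[3]='c' → 'ocpimoc'
i=9: add src[4]='p' → 'ocpimocp'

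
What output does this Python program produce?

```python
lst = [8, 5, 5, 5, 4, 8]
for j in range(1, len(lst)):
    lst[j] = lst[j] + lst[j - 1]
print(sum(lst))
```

j=1: lst[1] = 5+8 = 13 → [8, 13, 5, 5, 4, 8]
j=2: lst[2] = 5+13 = 18 → [8, 13, 18, 5, 4, 8]
j=3: lst[3] = 5+18 = 23 → [8, 13, 18, 23, 4, 8]
j=4: lst[4] = 4+23 = 27 → [8, 13, 18, 23, 27, 8]
j=5: lst[5] = 8+27 = 35 → [8, 13, 18, 23, 27, 35]
sum = 124

124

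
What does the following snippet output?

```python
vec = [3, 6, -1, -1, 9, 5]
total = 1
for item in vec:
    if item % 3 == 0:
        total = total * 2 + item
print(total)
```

item=3: %3==0, total = 1*2+3 = 5
item=6: %3==0, total = 5*2+6 = 16
item=-1: not %3==0
item=-1: not %3==0
item=9: %3==0, total = 16*2+9 = 41
item=5: not %3==0

41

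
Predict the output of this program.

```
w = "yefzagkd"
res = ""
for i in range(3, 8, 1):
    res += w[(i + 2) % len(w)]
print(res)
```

i=3: add w[5]='g' → 'g'
i=4: add w[6]='k' → 'gk'
i=5: add w[7]='d' → 'gkd'
i=6: add w[0]='y' → 'gkdy'
i=7: add w[1]='e' → 'gkdye'

gkdye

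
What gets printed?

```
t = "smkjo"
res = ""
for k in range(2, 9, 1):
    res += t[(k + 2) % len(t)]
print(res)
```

osmkjos

k=2: add t[4]='o' → 'o'
k=3: add t[0]='s' → 'os'
k=4: add t[1]='m' → 'osm'
k=5: add t[2]='k' → 'osmk'
k=6: add t[3]='j' → 'osmkj'
k=7: add t[4]='o' → 'osmkjo'
k=8: add t[0]='s' → 'osmkjos'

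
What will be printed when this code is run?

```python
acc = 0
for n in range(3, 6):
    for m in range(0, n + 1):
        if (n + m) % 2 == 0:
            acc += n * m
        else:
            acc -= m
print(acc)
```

n=3,m=0: odd sum, acc = 0-0 = 0
n=3,m=1: even sum, acc = 0+3 = 3
n=3,m=2: odd sum, acc = 3-2 = 1
n=3,m=3: even sum, acc = 1+9 = 10
n=4,m=0: even sum, acc = 10+0 = 10
n=4,m=1: odd sum, acc = 10-1 = 9
n=4,m=2: even sum, acc = 9+8 = 17
n=4,m=3: odd sum, acc = 17-3 = 14
n=4,m=4: even sum, acc = 14+16 = 30
n=5,m=0: odd sum, acc = 30-0 = 30
n=5,m=1: even sum, acc = 30+5 = 35
n=5,m=2: odd sum, acc = 35-2 = 33
n=5,m=3: even sum, acc = 33+15 = 48
n=5,m=4: odd sum, acc = 48-4 = 44
n=5,m=5: even sum, acc = 44+25 = 69

69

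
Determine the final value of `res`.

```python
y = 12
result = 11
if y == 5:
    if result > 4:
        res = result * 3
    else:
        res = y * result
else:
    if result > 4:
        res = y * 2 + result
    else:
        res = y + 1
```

35

y=12, result=11
y == 5 is False; result > 4 is True
→ res = y * 2 + result = 35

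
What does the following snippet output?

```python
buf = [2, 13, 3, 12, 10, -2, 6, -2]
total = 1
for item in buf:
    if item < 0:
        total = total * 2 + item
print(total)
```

-2

item=2: not <0
item=13: not <0
item=3: not <0
item=12: not <0
item=10: not <0
item=-2: <0, total = 1*2+(-2) = 0
item=6: not <0
item=-2: <0, total = 0*2+(-2) = -2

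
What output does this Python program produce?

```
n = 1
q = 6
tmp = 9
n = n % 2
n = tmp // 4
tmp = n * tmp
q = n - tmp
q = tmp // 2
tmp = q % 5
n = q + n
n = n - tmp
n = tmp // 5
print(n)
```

0

n = 1%2 = 1
n = 9//4 = 2
tmp = 2*9 = 18
q = 2-18 = -16
q = 18//2 = 9
tmp = 9%5 = 4
n = 9+2 = 11
n = 11-4 = 7
n = 4//5 = 0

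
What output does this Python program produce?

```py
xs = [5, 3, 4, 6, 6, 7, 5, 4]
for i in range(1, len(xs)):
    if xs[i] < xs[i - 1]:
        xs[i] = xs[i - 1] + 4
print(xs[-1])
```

i=1: 3<5, xs[1] = 5+4 = 9 → [5, 9, 4, 6, 6, 7, 5, 4]
i=2: 4<9, xs[2] = 9+4 = 13 → [5, 9, 13, 6, 6, 7, 5, 4]
i=3: 6<13, xs[3] = 13+4 = 17 → [5, 9, 13, 17, 6, 7, 5, 4]
i=4: 6<17, xs[4] = 17+4 = 21 → [5, 9, 13, 17, 21, 7, 5, 4]
i=5: 7<21, xs[5] = 21+4 = 25 → [5, 9, 13, 17, 21, 25, 5, 4]
i=6: 5<25, xs[6] = 25+4 = 29 → [5, 9, 13, 17, 21, 25, 29, 4]
i=7: 4<29, xs[7] = 29+4 = 33 → [5, 9, 13, 17, 21, 25, 29, 33]

33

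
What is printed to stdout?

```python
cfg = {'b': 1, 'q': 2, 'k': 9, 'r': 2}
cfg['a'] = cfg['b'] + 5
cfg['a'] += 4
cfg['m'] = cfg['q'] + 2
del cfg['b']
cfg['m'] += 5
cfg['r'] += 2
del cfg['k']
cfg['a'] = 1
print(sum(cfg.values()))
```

16

cfg['a'] = cfg['b']+5 = 6 → {'b': 1, 'q': 2, 'k': 9, 'r': 2, 'a': 6}
cfg['a'] = 6+4 = 10 → {'b': 1, 'q': 2, 'k': 9, 'r': 2, 'a': 10}
cfg['m'] = cfg['q']+2 = 4 → {'b': 1, 'q': 2, 'k': 9, 'r': 2, 'a': 10, 'm': 4}
del 'b' → {'q': 2, 'k': 9, 'r': 2, 'a': 10, 'm': 4}
cfg['m'] = 4+5 = 9 → {'q': 2, 'k': 9, 'r': 2, 'a': 10, 'm': 9}
cfg['r'] = 2+2 = 4 → {'q': 2, 'k': 9, 'r': 4, 'a': 10, 'm': 9}
del 'k' → {'q': 2, 'r': 4, 'a': 10, 'm': 9}
cfg['a'] = 1 → {'q': 2, 'r': 4, 'a': 1, 'm': 9}
sum of values = 16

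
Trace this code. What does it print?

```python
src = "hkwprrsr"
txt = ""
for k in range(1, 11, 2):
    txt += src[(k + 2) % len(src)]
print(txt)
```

k=1: add src[3]='p' → 'p'
k=3: add src[5]='r' → 'pr'
k=5: add src[7]='r' → 'prr'
k=7: add src[1]='k' → 'prrk'
k=9: add src[3]='p' → 'prrkp'

prrkp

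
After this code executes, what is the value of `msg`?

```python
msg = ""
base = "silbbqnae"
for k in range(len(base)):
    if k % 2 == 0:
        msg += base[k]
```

'slbne'

k=0: add 's' → 's'
k=1: skip
k=2: add 'l' → 'sl'
k=3: skip
k=4: add 'b' → 'slb'
k=5: skip
k=6: add 'n' → 'slbn'
k=7: skip
k=8: add 'e' → 'slbne'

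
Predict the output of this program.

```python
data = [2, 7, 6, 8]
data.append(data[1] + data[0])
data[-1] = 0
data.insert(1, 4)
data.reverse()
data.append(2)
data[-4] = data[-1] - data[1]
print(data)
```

append data[1]+data[0] = 7+2 = 9 → [2, 7, 6, 8, 9]
data[-1] = 0 → [2, 7, 6, 8, 0]
insert 4 at 1 → [2, 4, 7, 6, 8, 0]
reverse → [0, 8, 6, 7, 4, 2]
append 2 → [0, 8, 6, 7, 4, 2, 2]
data[-4] = data[-1]-data[1] = 2-8 = -6 → [0, 8, 6, -6, 4, 2, 2]

[0, 8, 6, -6, 4, 2, 2]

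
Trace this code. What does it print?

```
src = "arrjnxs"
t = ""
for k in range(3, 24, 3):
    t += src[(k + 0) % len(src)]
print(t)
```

k=3: add src[3]='j' → 'j'
k=6: add src[6]='s' → 'js'
k=9: add src[2]='r' → 'jsr'
k=12: add src[5]='x' → 'jsrx'
k=15: add src[1]='r' → 'jsrxr'
k=18: add src[4]='n' → 'jsrxrn'
k=21: add src[0]='a' → 'jsrxrna'

jsrxrna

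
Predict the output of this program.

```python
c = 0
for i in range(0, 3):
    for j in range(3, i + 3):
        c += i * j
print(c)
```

17

i=1,j=3: c = 0+3 = 3
i=2,j=3: c = 3+6 = 9
i=2,j=4: c = 9+8 = 17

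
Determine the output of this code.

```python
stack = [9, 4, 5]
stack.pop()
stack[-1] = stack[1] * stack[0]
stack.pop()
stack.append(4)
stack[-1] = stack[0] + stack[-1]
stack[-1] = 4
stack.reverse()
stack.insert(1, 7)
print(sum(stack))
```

pop() removes 5 → [9, 4]
stack[-1] = stack[1]*stack[0] = 4*9 = 36 → [9, 36]
pop() removes 36 → [9]
append 4 → [9, 4]
stack[-1] = stack[0]+stack[-1] = 9+4 = 13 → [9, 13]
stack[-1] = 4 → [9, 4]
reverse → [4, 9]
insert 7 at 1 → [4, 7, 9]
sum = 20

20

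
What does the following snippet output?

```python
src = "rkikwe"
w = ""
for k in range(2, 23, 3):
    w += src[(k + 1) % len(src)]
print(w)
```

krkrkrk

k=2: add src[3]='k' → 'k'
k=5: add src[0]='r' → 'kr'
k=8: add src[3]='k' → 'krk'
k=11: add src[0]='r' → 'krkr'
k=14: add src[3]='k' → 'krkrk'
k=17: add src[0]='r' → 'krkrkr'
k=20: add src[3]='k' → 'krkrkrk'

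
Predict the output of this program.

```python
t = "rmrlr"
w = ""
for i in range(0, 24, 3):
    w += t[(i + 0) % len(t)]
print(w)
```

i=0: add t[0]='r' → 'r'
i=3: add t[3]='l' → 'rl'
i=6: add t[1]='m' → 'rlm'
i=9: add t[4]='r' → 'rlmr'
i=12: add t[2]='r' → 'rlmrr'
i=15: add t[0]='r' → 'rlmrrr'
i=18: add t[3]='l' → 'rlmrrrl'
i=21: add t[1]='m' → 'rlmrrrlm'

rlmrrrlm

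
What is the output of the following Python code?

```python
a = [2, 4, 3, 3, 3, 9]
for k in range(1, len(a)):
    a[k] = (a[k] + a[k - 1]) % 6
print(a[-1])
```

k=1: a[1] = (4+2)%6 = 0 → [2, 0, 3, 3, 3, 9]
k=2: a[2] = (3+0)%6 = 3 → [2, 0, 3, 3, 3, 9]
k=3: a[3] = (3+3)%6 = 0 → [2, 0, 3, 0, 3, 9]
k=4: a[4] = (3+0)%6 = 3 → [2, 0, 3, 0, 3, 9]
k=5: a[5] = (9+3)%6 = 0 → [2, 0, 3, 0, 3, 0]

0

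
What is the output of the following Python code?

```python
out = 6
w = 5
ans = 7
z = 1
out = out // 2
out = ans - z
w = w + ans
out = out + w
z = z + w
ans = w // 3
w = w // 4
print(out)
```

18

out = 6//2 = 3
out = 7-1 = 6
w = 5+7 = 12
out = 6+12 = 18
z = 1+12 = 13
ans = 12//3 = 4
w = 12//4 = 3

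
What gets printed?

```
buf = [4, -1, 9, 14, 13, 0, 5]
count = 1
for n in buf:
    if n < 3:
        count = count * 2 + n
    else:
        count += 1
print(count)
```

13

n=4: not <3, count = 1+1 = 2
n=-1: <3, count = 2*2+(-1) = 3
n=9: not <3, count = 3+1 = 4
n=14: not <3, count = 4+1 = 5
n=13: not <3, count = 5+1 = 6
n=0: <3, count = 6*2+0 = 12
n=5: not <3, count = 12+1 = 13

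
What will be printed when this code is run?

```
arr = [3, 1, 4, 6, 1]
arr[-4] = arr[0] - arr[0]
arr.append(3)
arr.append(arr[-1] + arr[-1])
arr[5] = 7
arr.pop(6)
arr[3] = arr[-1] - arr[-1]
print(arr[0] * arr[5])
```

21

arr[-4] = arr[0]-arr[0] = 3-3 = 0 → [3, 0, 4, 6, 1]
append 3 → [3, 0, 4, 6, 1, 3]
append arr[-1]+arr[-1] = 3+3 = 6 → [3, 0, 4, 6, 1, 3, 6]
arr[5] = 7 → [3, 0, 4, 6, 1, 7, 6]
pop(6) removes 6 → [3, 0, 4, 6, 1, 7]
arr[3] = arr[-1]-arr[-1] = 7-7 = 0 → [3, 0, 4, 0, 1, 7]
arr[0]*arr[5] = 3*7 = 21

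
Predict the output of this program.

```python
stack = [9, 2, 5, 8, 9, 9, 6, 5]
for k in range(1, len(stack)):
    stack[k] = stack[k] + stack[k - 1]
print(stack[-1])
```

k=1: stack[1] = 2+9 = 11 → [9, 11, 5, 8, 9, 9, 6, 5]
k=2: stack[2] = 5+11 = 16 → [9, 11, 16, 8, 9, 9, 6, 5]
k=3: stack[3] = 8+16 = 24 → [9, 11, 16, 24, 9, 9, 6, 5]
k=4: stack[4] = 9+24 = 33 → [9, 11, 16, 24, 33, 9, 6, 5]
k=5: stack[5] = 9+33 = 42 → [9, 11, 16, 24, 33, 42, 6, 5]
k=6: stack[6] = 6+42 = 48 → [9, 11, 16, 24, 33, 42, 48, 5]
k=7: stack[7] = 5+48 = 53 → [9, 11, 16, 24, 33, 42, 48, 53]

53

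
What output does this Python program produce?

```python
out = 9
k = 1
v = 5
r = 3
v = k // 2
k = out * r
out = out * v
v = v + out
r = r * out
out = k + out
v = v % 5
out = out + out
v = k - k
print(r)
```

0

v = 1//2 = 0
k = 9*3 = 27
out = 9*0 = 0
v = 0+0 = 0
r = 3*0 = 0
out = 27+0 = 27
v = 0%5 = 0
out = 27+27 = 54
v = 27-27 = 0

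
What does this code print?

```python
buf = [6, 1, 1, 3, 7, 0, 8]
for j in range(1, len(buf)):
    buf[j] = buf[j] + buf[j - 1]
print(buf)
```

j=1: buf[1] = 1+6 = 7 → [6, 7, 1, 3, 7, 0, 8]
j=2: buf[2] = 1+7 = 8 → [6, 7, 8, 3, 7, 0, 8]
j=3: buf[3] = 3+8 = 11 → [6, 7, 8, 11, 7, 0, 8]
j=4: buf[4] = 7+11 = 18 → [6, 7, 8, 11, 18, 0, 8]
j=5: buf[5] = 0+18 = 18 → [6, 7, 8, 11, 18, 18, 8]
j=6: buf[6] = 8+18 = 26 → [6, 7, 8, 11, 18, 18, 26]

[6, 7, 8, 11, 18, 18, 26]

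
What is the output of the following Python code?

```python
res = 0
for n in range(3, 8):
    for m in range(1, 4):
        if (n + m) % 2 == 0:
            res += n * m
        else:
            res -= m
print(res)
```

66

n=3,m=1: even sum, res = 0+3 = 3
n=3,m=2: odd sum, res = 3-2 = 1
n=3,m=3: even sum, res = 1+9 = 10
n=4,m=1: odd sum, res = 10-1 = 9
n=4,m=2: even sum, res = 9+8 = 17
n=4,m=3: odd sum, res = 17-3 = 14
n=5,m=1: even sum, res = 14+5 = 19
n=5,m=2: odd sum, res = 19-2 = 17
n=5,m=3: even sum, res = 17+15 = 32
n=6,m=1: odd sum, res = 32-1 = 31
n=6,m=2: even sum, res = 31+12 = 43
n=6,m=3: odd sum, res = 43-3 = 40
n=7,m=1: even sum, res = 40+7 = 47
n=7,m=2: odd sum, res = 47-2 = 45
n=7,m=3: even sum, res = 45+21 = 66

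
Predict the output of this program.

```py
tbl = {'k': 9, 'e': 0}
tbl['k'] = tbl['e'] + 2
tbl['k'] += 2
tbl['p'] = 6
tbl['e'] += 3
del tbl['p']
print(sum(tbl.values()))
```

tbl['k'] = tbl['e']+2 = 2 → {'k': 2, 'e': 0}
tbl['k'] = 2+2 = 4 → {'k': 4, 'e': 0}
tbl['p'] = 6 → {'k': 4, 'e': 0, 'p': 6}
tbl['e'] = 0+3 = 3 → {'k': 4, 'e': 3, 'p': 6}
del 'p' → {'k': 4, 'e': 3}
sum of values = 7

7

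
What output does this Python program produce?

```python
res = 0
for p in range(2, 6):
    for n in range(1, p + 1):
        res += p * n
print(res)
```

139

p=2,n=1: res = 0+2 = 2
p=2,n=2: res = 2+4 = 6
p=3,n=1: res = 6+3 = 9
p=3,n=2: res = 9+6 = 15
p=3,n=3: res = 15+9 = 24
p=4,n=1: res = 24+4 = 28
p=4,n=2: res = 28+8 = 36
p=4,n=3: res = 36+12 = 48
p=4,n=4: res = 48+16 = 64
p=5,n=1: res = 64+5 = 69
p=5,n=2: res = 69+10 = 79
p=5,n=3: res = 79+15 = 94
p=5,n=4: res = 94+20 = 114
p=5,n=5: res = 114+25 = 139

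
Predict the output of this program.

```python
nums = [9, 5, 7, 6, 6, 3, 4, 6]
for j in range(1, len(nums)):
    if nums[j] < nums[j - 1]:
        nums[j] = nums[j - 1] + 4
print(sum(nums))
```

j=1: 5<9, nums[1] = 9+4 = 13 → [9, 13, 7, 6, 6, 3, 4, 6]
j=2: 7<13, nums[2] = 13+4 = 17 → [9, 13, 17, 6, 6, 3, 4, 6]
j=3: 6<17, nums[3] = 17+4 = 21 → [9, 13, 17, 21, 6, 3, 4, 6]
j=4: 6<21, nums[4] = 21+4 = 25 → [9, 13, 17, 21, 25, 3, 4, 6]
j=5: 3<25, nums[5] = 25+4 = 29 → [9, 13, 17, 21, 25, 29, 4, 6]
j=6: 4<29, nums[6] = 29+4 = 33 → [9, 13, 17, 21, 25, 29, 33, 6]
j=7: 6<33, nums[7] = 33+4 = 37 → [9, 13, 17, 21, 25, 29, 33, 37]
sum = 184

184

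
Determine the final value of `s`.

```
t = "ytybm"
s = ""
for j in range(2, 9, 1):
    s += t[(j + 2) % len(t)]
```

j=2: add t[4]='m' → 'm'
j=3: add t[0]='y' → 'my'
j=4: add t[1]='t' → 'myt'
j=5: add t[2]='y' → 'myty'
j=6: add t[3]='b' → 'mytyb'
j=7: add t[4]='m' → 'mytybm'
j=8: add t[0]='y' → 'mytybmy'

'mytybmy'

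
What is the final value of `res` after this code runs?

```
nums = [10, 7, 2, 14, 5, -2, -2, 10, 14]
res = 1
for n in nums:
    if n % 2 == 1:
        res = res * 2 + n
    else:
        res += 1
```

35

n=10: not odd, res = 1+1 = 2
n=7: odd, res = 2*2+7 = 11
n=2: not odd, res = 11+1 = 12
n=14: not odd, res = 12+1 = 13
n=5: odd, res = 13*2+5 = 31
n=-2: not odd, res = 31+1 = 32
n=-2: not odd, res = 32+1 = 33
n=10: not odd, res = 33+1 = 34
n=14: not odd, res = 34+1 = 35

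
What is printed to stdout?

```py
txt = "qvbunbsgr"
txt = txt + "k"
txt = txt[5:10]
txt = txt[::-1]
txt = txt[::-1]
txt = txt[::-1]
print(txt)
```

krgsb

+ 'k' → 'qvbunbsgrk'
slice [5:10] → 'bsgrk'
reverse → 'krgsb'
reverse → 'bsgrk'
reverse → 'krgsb'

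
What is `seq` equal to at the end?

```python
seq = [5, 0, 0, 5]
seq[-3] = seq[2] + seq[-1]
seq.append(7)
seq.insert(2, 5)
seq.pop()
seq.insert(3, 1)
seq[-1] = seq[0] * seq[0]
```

[5, 5, 5, 1, 0, 25]

seq[-3] = seq[2]+seq[-1] = 0+5 = 5 → [5, 5, 0, 5]
append 7 → [5, 5, 0, 5, 7]
insert 5 at 2 → [5, 5, 5, 0, 5, 7]
pop() removes 7 → [5, 5, 5, 0, 5]
insert 1 at 3 → [5, 5, 5, 1, 0, 5]
seq[-1] = seq[0]*seq[0] = 5*5 = 25 → [5, 5, 5, 1, 0, 25]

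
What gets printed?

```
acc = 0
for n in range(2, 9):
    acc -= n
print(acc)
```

-35

n=2: acc = 0-2 = -2
n=3: acc = (-2)-3 = -5
n=4: acc = (-5)-4 = -9
n=5: acc = (-9)-5 = -14
n=6: acc = (-14)-6 = -20
n=7: acc = (-20)-7 = -27
n=8: acc = (-27)-8 = -35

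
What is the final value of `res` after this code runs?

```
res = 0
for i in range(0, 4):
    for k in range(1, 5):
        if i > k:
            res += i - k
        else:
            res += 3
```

43

i=0,k=1: not 0>1, res = 0+3 = 3
i=0,k=2: not 0>2, res = 3+3 = 6
i=0,k=3: not 0>3, res = 6+3 = 9
i=0,k=4: not 0>4, res = 9+3 = 12
i=1,k=1: not 1>1, res = 12+3 = 15
i=1,k=2: not 1>2, res = 15+3 = 18
i=1,k=3: not 1>3, res = 18+3 = 21
i=1,k=4: not 1>4, res = 21+3 = 24
i=2,k=1: 2>1, res = 24+1 = 25
i=2,k=2: not 2>2, res = 25+3 = 28
i=2,k=3: not 2>3, res = 28+3 = 31
i=2,k=4: not 2>4, res = 31+3 = 34
i=3,k=1: 3>1, res = 34+2 = 36
i=3,k=2: 3>2, res = 36+1 = 37
i=3,k=3: not 3>3, res = 37+3 = 40
i=3,k=4: not 3>4, res = 40+3 = 43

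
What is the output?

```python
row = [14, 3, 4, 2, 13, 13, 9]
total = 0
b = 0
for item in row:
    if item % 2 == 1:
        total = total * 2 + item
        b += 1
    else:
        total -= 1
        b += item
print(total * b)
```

1896

item=14: not odd, total = 0-1 = -1; b=14
item=3: odd, total = (-1)*2+3 = 1; b=15
item=4: not odd, total = 1-1 = 0; b=19
item=2: not odd, total = 0-1 = -1; b=21
item=13: odd, total = (-1)*2+13 = 11; b=22
item=13: odd, total = 11*2+13 = 35; b=23
item=9: odd, total = 35*2+9 = 79; b=24
total*b = 79*24 = 1896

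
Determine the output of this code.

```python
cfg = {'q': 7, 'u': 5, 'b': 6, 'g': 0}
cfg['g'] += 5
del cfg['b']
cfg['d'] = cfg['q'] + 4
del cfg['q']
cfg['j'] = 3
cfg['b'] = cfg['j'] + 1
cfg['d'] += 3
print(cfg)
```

cfg['g'] = 0+5 = 5 → {'q': 7, 'u': 5, 'b': 6, 'g': 5}
del 'b' → {'q': 7, 'u': 5, 'g': 5}
cfg['d'] = cfg['q']+4 = 11 → {'q': 7, 'u': 5, 'g': 5, 'd': 11}
del 'q' → {'u': 5, 'g': 5, 'd': 11}
cfg['j'] = 3 → {'u': 5, 'g': 5, 'd': 11, 'j': 3}
cfg['b'] = cfg['j']+1 = 4 → {'u': 5, 'g': 5, 'd': 11, 'j': 3, 'b': 4}
cfg['d'] = 11+3 = 14 → {'u': 5, 'g': 5, 'd': 14, 'j': 3, 'b': 4}

{'u': 5, 'g': 5, 'd': 14, 'j': 3, 'b': 4}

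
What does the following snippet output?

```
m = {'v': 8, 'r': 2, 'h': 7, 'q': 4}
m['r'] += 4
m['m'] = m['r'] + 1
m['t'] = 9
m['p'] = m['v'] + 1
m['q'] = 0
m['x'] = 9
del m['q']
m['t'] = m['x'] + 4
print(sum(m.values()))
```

59

m['r'] = 2+4 = 6 → {'v': 8, 'r': 6, 'h': 7, 'q': 4}
m['m'] = m['r']+1 = 7 → {'v': 8, 'r': 6, 'h': 7, 'q': 4, 'm': 7}
m['t'] = 9 → {'v': 8, 'r': 6, 'h': 7, 'q': 4, 'm': 7, 't': 9}
m['p'] = m['v']+1 = 9 → {'v': 8, 'r': 6, 'h': 7, 'q': 4, 'm': 7, 't': 9, 'p': 9}
m['q'] = 0 → {'v': 8, 'r': 6, 'h': 7, 'q': 0, 'm': 7, 't': 9, 'p': 9}
m['x'] = 9 → {'v': 8, 'r': 6, 'h': 7, 'q': 0, 'm': 7, 't': 9, 'p': 9, 'x': 9}
del 'q' → {'v': 8, 'r': 6, 'h': 7, 'm': 7, 't': 9, 'p': 9, 'x': 9}
m['t'] = m['x']+4 = 13 → {'v': 8, 'r': 6, 'h': 7, 'm': 7, 't': 13, 'p': 9, 'x': 9}
sum of values = 59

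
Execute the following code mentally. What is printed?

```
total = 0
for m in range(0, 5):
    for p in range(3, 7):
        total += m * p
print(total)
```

m=0,p=3: total = 0+0 = 0
m=0,p=4: total = 0+0 = 0
m=0,p=5: total = 0+0 = 0
m=0,p=6: total = 0+0 = 0
m=1,p=3: total = 0+3 = 3
m=1,p=4: total = 3+4 = 7
m=1,p=5: total = 7+5 = 12
m=1,p=6: total = 12+6 = 18
m=2,p=3: total = 18+6 = 24
m=2,p=4: total = 24+8 = 32
m=2,p=5: total = 32+10 = 42
m=2,p=6: total = 42+12 = 54
m=3,p=3: total = 54+9 = 63
m=3,p=4: total = 63+12 = 75
m=3,p=5: total = 75+15 = 90
m=3,p=6: total = 90+18 = 108
m=4,p=3: total = 108+12 = 120
m=4,p=4: total = 120+16 = 136
m=4,p=5: total = 136+20 = 156
m=4,p=6: total = 156+24 = 180

180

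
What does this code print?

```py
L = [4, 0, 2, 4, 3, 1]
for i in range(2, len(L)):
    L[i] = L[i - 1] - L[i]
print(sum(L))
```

i=2: L[2] = 0-2 = -2 → [4, 0, -2, 4, 3, 1]
i=3: L[3] = (-2)-4 = -6 → [4, 0, -2, -6, 3, 1]
i=4: L[4] = (-6)-3 = -9 → [4, 0, -2, -6, -9, 1]
i=5: L[5] = (-9)-1 = -10 → [4, 0, -2, -6, -9, -10]
sum = -23

-23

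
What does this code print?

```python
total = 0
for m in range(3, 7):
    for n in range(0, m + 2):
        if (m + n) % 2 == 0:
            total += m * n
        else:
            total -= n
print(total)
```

110

m=3,n=0: odd sum, total = 0-0 = 0
m=3,n=1: even sum, total = 0+3 = 3
m=3,n=2: odd sum, total = 3-2 = 1
m=3,n=3: even sum, total = 1+9 = 10
m=3,n=4: odd sum, total = 10-4 = 6
m=4,n=0: even sum, total = 6+0 = 6
m=4,n=1: odd sum, total = 6-1 = 5
m=4,n=2: even sum, total = 5+8 = 13
m=4,n=3: odd sum, total = 13-3 = 10
m=4,n=4: even sum, total = 10+16 = 26
m=4,n=5: odd sum, total = 26-5 = 21
m=5,n=0: odd sum, total = 21-0 = 21
m=5,n=1: even sum, total = 21+5 = 26
m=5,n=2: odd sum, total = 26-2 = 24
m=5,n=3: even sum, total = 24+15 = 39
m=5,n=4: odd sum, total = 39-4 = 35
m=5,n=5: even sum, total = 35+25 = 60
m=5,n=6: odd sum, total = 60-6 = 54
m=6,n=0: even sum, total = 54+0 = 54
m=6,n=1: odd sum, total = 54-1 = 53
m=6,n=2: even sum, total = 53+12 = 65
m=6,n=3: odd sum, total = 65-3 = 62
m=6,n=4: even sum, total = 62+24 = 86
m=6,n=5: odd sum, total = 86-5 = 81
m=6,n=6: even sum, total = 81+36 = 117
m=6,n=7: odd sum, total = 117-7 = 110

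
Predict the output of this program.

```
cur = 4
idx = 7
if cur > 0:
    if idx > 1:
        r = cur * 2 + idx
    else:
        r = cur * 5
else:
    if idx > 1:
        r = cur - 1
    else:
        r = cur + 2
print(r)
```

15

cur=4, idx=7
cur > 0 is True; idx > 1 is True
→ r = cur * 2 + idx = 15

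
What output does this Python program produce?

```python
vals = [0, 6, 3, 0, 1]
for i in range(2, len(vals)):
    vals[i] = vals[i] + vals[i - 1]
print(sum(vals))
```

i=2: vals[2] = 3+6 = 9 → [0, 6, 9, 0, 1]
i=3: vals[3] = 0+9 = 9 → [0, 6, 9, 9, 1]
i=4: vals[4] = 1+9 = 10 → [0, 6, 9, 9, 10]
sum = 34

34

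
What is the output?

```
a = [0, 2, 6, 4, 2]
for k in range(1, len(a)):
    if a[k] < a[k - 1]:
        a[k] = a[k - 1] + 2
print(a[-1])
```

k=1: 2>=0, unchanged → [0, 2, 6, 4, 2]
k=2: 6>=2, unchanged → [0, 2, 6, 4, 2]
k=3: 4<6, a[3] = 6+2 = 8 → [0, 2, 6, 8, 2]
k=4: 2<8, a[4] = 8+2 = 10 → [0, 2, 6, 8, 10]

10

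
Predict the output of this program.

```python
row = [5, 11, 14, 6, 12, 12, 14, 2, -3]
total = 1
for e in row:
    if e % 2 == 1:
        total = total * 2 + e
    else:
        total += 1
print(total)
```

e=5: odd, total = 1*2+5 = 7
e=11: odd, total = 7*2+11 = 25
e=14: not odd, total = 25+1 = 26
e=6: not odd, total = 26+1 = 27
e=12: not odd, total = 27+1 = 28
e=12: not odd, total = 28+1 = 29
e=14: not odd, total = 29+1 = 30
e=2: not odd, total = 30+1 = 31
e=-3: odd, total = 31*2+(-3) = 59

59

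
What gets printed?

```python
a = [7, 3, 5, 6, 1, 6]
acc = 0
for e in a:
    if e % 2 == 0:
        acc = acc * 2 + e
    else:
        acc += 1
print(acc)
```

e=7: not even, acc = 0+1 = 1
e=3: not even, acc = 1+1 = 2
e=5: not even, acc = 2+1 = 3
e=6: even, acc = 3*2+6 = 12
e=1: not even, acc = 12+1 = 13
e=6: even, acc = 13*2+6 = 32

32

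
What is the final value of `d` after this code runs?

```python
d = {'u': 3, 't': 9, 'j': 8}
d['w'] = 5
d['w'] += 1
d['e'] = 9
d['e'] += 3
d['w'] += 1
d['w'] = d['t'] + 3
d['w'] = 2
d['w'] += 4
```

{'u': 3, 't': 9, 'j': 8, 'w': 6, 'e': 12}

d['w'] = 5 → {'u': 3, 't': 9, 'j': 8, 'w': 5}
d['w'] = 5+1 = 6 → {'u': 3, 't': 9, 'j': 8, 'w': 6}
d['e'] = 9 → {'u': 3, 't': 9, 'j': 8, 'w': 6, 'e': 9}
d['e'] = 9+3 = 12 → {'u': 3, 't': 9, 'j': 8, 'w': 6, 'e': 12}
d['w'] = 6+1 = 7 → {'u': 3, 't': 9, 'j': 8, 'w': 7, 'e': 12}
d['w'] = d['t']+3 = 12 → {'u': 3, 't': 9, 'j': 8, 'w': 12, 'e': 12}
d['w'] = 2 → {'u': 3, 't': 9, 'j': 8, 'w': 2, 'e': 12}
d['w'] = 2+4 = 6 → {'u': 3, 't': 9, 'j': 8, 'w': 6, 'e': 12}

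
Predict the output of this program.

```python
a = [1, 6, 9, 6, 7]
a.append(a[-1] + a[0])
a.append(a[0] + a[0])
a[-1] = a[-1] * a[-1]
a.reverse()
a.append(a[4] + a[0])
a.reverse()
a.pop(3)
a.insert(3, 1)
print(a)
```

[13, 1, 6, 1, 6, 7, 8, 4]

append a[-1]+a[0] = 7+1 = 8 → [1, 6, 9, 6, 7, 8]
append a[0]+a[0] = 1+1 = 2 → [1, 6, 9, 6, 7, 8, 2]
a[-1] = a[-1]*a[-1] = 2*2 = 4 → [1, 6, 9, 6, 7, 8, 4]
reverse → [4, 8, 7, 6, 9, 6, 1]
append a[4]+a[0] = 9+4 = 13 → [4, 8, 7, 6, 9, 6, 1, 13]
reverse → [13, 1, 6, 9, 6, 7, 8, 4]
pop(3) removes 9 → [13, 1, 6, 6, 7, 8, 4]
insert 1 at 3 → [13, 1, 6, 1, 6, 7, 8, 4]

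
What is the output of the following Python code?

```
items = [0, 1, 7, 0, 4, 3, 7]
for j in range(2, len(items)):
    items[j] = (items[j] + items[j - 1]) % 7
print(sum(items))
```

j=2: items[2] = (7+1)%7 = 1 → [0, 1, 1, 0, 4, 3, 7]
j=3: items[3] = (0+1)%7 = 1 → [0, 1, 1, 1, 4, 3, 7]
j=4: items[4] = (4+1)%7 = 5 → [0, 1, 1, 1, 5, 3, 7]
j=5: items[5] = (3+5)%7 = 1 → [0, 1, 1, 1, 5, 1, 7]
j=6: items[6] = (7+1)%7 = 1 → [0, 1, 1, 1, 5, 1, 1]
sum = 10

10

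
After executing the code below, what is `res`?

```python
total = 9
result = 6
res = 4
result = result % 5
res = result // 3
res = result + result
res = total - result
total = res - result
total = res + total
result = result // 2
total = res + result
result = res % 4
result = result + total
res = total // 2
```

result = 6%5 = 1
res = 1//3 = 0
res = 1+1 = 2
res = 9-1 = 8
total = 8-1 = 7
total = 8+7 = 15
result = 1//2 = 0
total = 8+0 = 8
result = 8%4 = 0
result = 0+8 = 8
res = 8//2 = 4

4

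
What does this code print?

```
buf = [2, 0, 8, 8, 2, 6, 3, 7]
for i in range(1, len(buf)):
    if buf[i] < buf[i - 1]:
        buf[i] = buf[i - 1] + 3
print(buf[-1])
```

20

i=1: 0<2, buf[1] = 2+3 = 5 → [2, 5, 8, 8, 2, 6, 3, 7]
i=2: 8>=5, unchanged → [2, 5, 8, 8, 2, 6, 3, 7]
i=3: 8>=8, unchanged → [2, 5, 8, 8, 2, 6, 3, 7]
i=4: 2<8, buf[4] = 8+3 = 11 → [2, 5, 8, 8, 11, 6, 3, 7]
i=5: 6<11, buf[5] = 11+3 = 14 → [2, 5, 8, 8, 11, 14, 3, 7]
i=6: 3<14, buf[6] = 14+3 = 17 → [2, 5, 8, 8, 11, 14, 17, 7]
i=7: 7<17, buf[7] = 17+3 = 20 → [2, 5, 8, 8, 11, 14, 17, 20]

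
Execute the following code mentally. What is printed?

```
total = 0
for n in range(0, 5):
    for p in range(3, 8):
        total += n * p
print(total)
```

250

n=0,p=3: total = 0+0 = 0
n=0,p=4: total = 0+0 = 0
n=0,p=5: total = 0+0 = 0
n=0,p=6: total = 0+0 = 0
n=0,p=7: total = 0+0 = 0
n=1,p=3: total = 0+3 = 3
n=1,p=4: total = 3+4 = 7
n=1,p=5: total = 7+5 = 12
n=1,p=6: total = 12+6 = 18
n=1,p=7: total = 18+7 = 25
n=2,p=3: total = 25+6 = 31
n=2,p=4: total = 31+8 = 39
n=2,p=5: total = 39+10 = 49
n=2,p=6: total = 49+12 = 61
n=2,p=7: total = 61+14 = 75
n=3,p=3: total = 75+9 = 84
n=3,p=4: total = 84+12 = 96
n=3,p=5: total = 96+15 = 111
n=3,p=6: total = 111+18 = 129
n=3,p=7: total = 129+21 = 150
n=4,p=3: total = 150+12 = 162
n=4,p=4: total = 162+16 = 178
n=4,p=5: total = 178+20 = 198
n=4,p=6: total = 198+24 = 222
n=4,p=7: total = 222+28 = 250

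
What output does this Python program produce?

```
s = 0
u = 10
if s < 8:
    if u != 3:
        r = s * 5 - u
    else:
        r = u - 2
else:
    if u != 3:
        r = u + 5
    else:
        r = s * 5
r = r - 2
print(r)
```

-12

s=0, u=10
s < 8 is True; u != 3 is True
→ r = s * 5 - u = -10
r = (-10)-2 = -12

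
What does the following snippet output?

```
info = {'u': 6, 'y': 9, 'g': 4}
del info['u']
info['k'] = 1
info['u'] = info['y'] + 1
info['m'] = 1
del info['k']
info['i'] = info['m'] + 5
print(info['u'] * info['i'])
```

60

del 'u' → {'y': 9, 'g': 4}
info['k'] = 1 → {'y': 9, 'g': 4, 'k': 1}
info['u'] = info['y']+1 = 10 → {'y': 9, 'g': 4, 'k': 1, 'u': 10}
info['m'] = 1 → {'y': 9, 'g': 4, 'k': 1, 'u': 10, 'm': 1}
del 'k' → {'y': 9, 'g': 4, 'u': 10, 'm': 1}
info['i'] = info['m']+5 = 6 → {'y': 9, 'g': 4, 'u': 10, 'm': 1, 'i': 6}
info['u']*info['i'] = 10*6 = 60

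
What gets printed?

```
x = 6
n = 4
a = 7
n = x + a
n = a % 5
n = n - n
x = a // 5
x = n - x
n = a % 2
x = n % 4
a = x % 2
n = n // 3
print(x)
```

1

n = 6+7 = 13
n = 7%5 = 2
n = 2-2 = 0
x = 7//5 = 1
x = 0-1 = -1
n = 7%2 = 1
x = 1%4 = 1
a = 1%2 = 1
n = 1//3 = 0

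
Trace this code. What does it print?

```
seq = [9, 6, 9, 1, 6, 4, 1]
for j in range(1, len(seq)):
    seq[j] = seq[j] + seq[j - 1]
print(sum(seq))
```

175

j=1: seq[1] = 6+9 = 15 → [9, 15, 9, 1, 6, 4, 1]
j=2: seq[2] = 9+15 = 24 → [9, 15, 24, 1, 6, 4, 1]
j=3: seq[3] = 1+24 = 25 → [9, 15, 24, 25, 6, 4, 1]
j=4: seq[4] = 6+25 = 31 → [9, 15, 24, 25, 31, 4, 1]
j=5: seq[5] = 4+31 = 35 → [9, 15, 24, 25, 31, 35, 1]
j=6: seq[6] = 1+35 = 36 → [9, 15, 24, 25, 31, 35, 36]
sum = 175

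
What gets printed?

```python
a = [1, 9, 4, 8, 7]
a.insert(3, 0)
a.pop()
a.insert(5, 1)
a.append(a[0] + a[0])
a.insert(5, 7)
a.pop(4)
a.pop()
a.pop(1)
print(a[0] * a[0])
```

1

insert 0 at 3 → [1, 9, 4, 0, 8, 7]
pop() removes 7 → [1, 9, 4, 0, 8]
insert 1 at 5 → [1, 9, 4, 0, 8, 1]
append a[0]+a[0] = 1+1 = 2 → [1, 9, 4, 0, 8, 1, 2]
insert 7 at 5 → [1, 9, 4, 0, 8, 7, 1, 2]
pop(4) removes 8 → [1, 9, 4, 0, 7, 1, 2]
pop() removes 2 → [1, 9, 4, 0, 7, 1]
pop(1) removes 9 → [1, 4, 0, 7, 1]
a[0]*a[0] = 1*1 = 1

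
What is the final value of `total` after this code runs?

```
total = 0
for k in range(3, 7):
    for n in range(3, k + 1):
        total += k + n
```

k=3,n=3: total = 0+6 = 6
k=4,n=3: total = 6+7 = 13
k=4,n=4: total = 13+8 = 21
k=5,n=3: total = 21+8 = 29
k=5,n=4: total = 29+9 = 38
k=5,n=5: total = 38+10 = 48
k=6,n=3: total = 48+9 = 57
k=6,n=4: total = 57+10 = 67
k=6,n=5: total = 67+11 = 78
k=6,n=6: total = 78+12 = 90

90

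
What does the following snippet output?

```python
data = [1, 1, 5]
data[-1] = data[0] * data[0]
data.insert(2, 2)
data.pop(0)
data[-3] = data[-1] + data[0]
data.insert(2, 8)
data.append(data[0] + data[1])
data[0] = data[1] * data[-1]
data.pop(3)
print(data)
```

data[-1] = data[0]*data[0] = 1*1 = 1 → [1, 1, 1]
insert 2 at 2 → [1, 1, 2, 1]
pop(0) removes 1 → [1, 2, 1]
data[-3] = data[-1]+data[0] = 1+1 = 2 → [2, 2, 1]
insert 8 at 2 → [2, 2, 8, 1]
append data[0]+data[1] = 2+2 = 4 → [2, 2, 8, 1, 4]
data[0] = data[1]*data[-1] = 2*4 = 8 → [8, 2, 8, 1, 4]
pop(3) removes 1 → [8, 2, 8, 4]

[8, 2, 8, 4]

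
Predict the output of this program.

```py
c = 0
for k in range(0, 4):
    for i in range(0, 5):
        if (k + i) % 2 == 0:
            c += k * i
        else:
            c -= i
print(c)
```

k=0,i=0: even sum, c = 0+0 = 0
k=0,i=1: odd sum, c = 0-1 = -1
k=0,i=2: even sum, c = (-1)+0 = -1
k=0,i=3: odd sum, c = (-1)-3 = -4
k=0,i=4: even sum, c = (-4)+0 = -4
k=1,i=0: odd sum, c = (-4)-0 = -4
k=1,i=1: even sum, c = (-4)+1 = -3
k=1,i=2: odd sum, c = (-3)-2 = -5
k=1,i=3: even sum, c = (-5)+3 = -2
k=1,i=4: odd sum, c = (-2)-4 = -6
k=2,i=0: even sum, c = (-6)+0 = -6
k=2,i=1: odd sum, c = (-6)-1 = -7
k=2,i=2: even sum, c = (-7)+4 = -3
k=2,i=3: odd sum, c = (-3)-3 = -6
k=2,i=4: even sum, c = (-6)+8 = 2
k=3,i=0: odd sum, c = 2-0 = 2
k=3,i=1: even sum, c = 2+3 = 5
k=3,i=2: odd sum, c = 5-2 = 3
k=3,i=3: even sum, c = 3+9 = 12
k=3,i=4: odd sum, c = 12-4 = 8

8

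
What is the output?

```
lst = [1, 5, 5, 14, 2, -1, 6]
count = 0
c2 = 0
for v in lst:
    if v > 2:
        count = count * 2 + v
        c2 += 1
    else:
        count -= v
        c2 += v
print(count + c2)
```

v=1: not >2, count = 0-1 = -1; c2=1
v=5: >2, count = (-1)*2+5 = 3; c2=2
v=5: >2, count = 3*2+5 = 11; c2=3
v=14: >2, count = 11*2+14 = 36; c2=4
v=2: not >2, count = 36-2 = 34; c2=6
v=-1: not >2, count = 34-(-1) = 35; c2=5
v=6: >2, count = 35*2+6 = 76; c2=6
count+c2 = 76+6 = 82

82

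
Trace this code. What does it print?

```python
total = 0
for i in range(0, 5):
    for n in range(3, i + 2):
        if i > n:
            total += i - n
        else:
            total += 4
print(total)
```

i=2,n=3: not 2>3, total = 0+4 = 4
i=3,n=3: not 3>3, total = 4+4 = 8
i=3,n=4: not 3>4, total = 8+4 = 12
i=4,n=3: 4>3, total = 12+1 = 13
i=4,n=4: not 4>4, total = 13+4 = 17
i=4,n=5: not 4>5, total = 17+4 = 21

21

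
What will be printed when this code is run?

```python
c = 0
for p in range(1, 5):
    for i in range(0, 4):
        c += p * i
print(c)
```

60

p=1,i=0: c = 0+0 = 0
p=1,i=1: c = 0+1 = 1
p=1,i=2: c = 1+2 = 3
p=1,i=3: c = 3+3 = 6
p=2,i=0: c = 6+0 = 6
p=2,i=1: c = 6+2 = 8
p=2,i=2: c = 8+4 = 12
p=2,i=3: c = 12+6 = 18
p=3,i=0: c = 18+0 = 18
p=3,i=1: c = 18+3 = 21
p=3,i=2: c = 21+6 = 27
p=3,i=3: c = 27+9 = 36
p=4,i=0: c = 36+0 = 36
p=4,i=1: c = 36+4 = 40
p=4,i=2: c = 40+8 = 48
p=4,i=3: c = 48+12 = 60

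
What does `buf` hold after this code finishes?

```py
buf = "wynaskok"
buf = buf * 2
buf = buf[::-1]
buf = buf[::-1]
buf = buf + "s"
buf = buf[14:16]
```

repeat ×2 → 'wynaskokwynaskok'
reverse → 'koksanywkoksanyw'
reverse → 'wynaskokwynaskok'
+ 's' → 'wynaskokwynaskoks'
slice [14:16] → 'ok'

'ok'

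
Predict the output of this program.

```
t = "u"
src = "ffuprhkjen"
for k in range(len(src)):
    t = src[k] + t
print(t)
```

nejkhrpuffu

k=0: prepend 'f' → 'fu'
k=1: prepend 'f' → 'ffu'
k=2: prepend 'u' → 'uffu'
k=3: prepend 'p' → 'puffu'
k=4: prepend 'r' → 'rpuffu'
k=5: prepend 'h' → 'hrpuffu'
k=6: prepend 'k' → 'khrpuffu'
k=7: prepend 'j' → 'jkhrpuffu'
k=8: prepend 'e' → 'ejkhrpuffu'
k=9: prepend 'n' → 'nejkhrpuffu'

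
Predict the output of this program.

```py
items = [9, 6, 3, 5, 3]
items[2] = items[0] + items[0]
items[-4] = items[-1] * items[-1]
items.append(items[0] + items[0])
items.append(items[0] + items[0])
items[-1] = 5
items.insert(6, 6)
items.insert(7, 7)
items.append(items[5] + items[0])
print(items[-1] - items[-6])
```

items[2] = items[0]+items[0] = 9+9 = 18 → [9, 6, 18, 5, 3]
items[-4] = items[-1]*items[-1] = 3*3 = 9 → [9, 9, 18, 5, 3]
append items[0]+items[0] = 9+9 = 18 → [9, 9, 18, 5, 3, 18]
append items[0]+items[0] = 9+9 = 18 → [9, 9, 18, 5, 3, 18, 18]
items[-1] = 5 → [9, 9, 18, 5, 3, 18, 5]
insert 6 at 6 → [9, 9, 18, 5, 3, 18, 6, 5]
insert 7 at 7 → [9, 9, 18, 5, 3, 18, 6, 7, 5]
append items[5]+items[0] = 18+9 = 27 → [9, 9, 18, 5, 3, 18, 6, 7, 5, 27]
items[-1]-items[-6] = 27-3 = 24

24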